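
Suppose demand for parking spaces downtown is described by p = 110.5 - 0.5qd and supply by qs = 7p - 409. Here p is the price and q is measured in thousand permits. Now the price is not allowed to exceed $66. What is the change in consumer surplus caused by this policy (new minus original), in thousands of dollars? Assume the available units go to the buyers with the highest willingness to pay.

16

Rearranging demand gives qd = 221 - 2p. Without the control the market clears where 221 - 2p = 7p - 409, i.e. p* = 70 and q* = 81.
Because the ceiling (66) lies below the market-clearing price, it is binding.
At p = 66: qd = 221 - 2·66 = 89 and qs = 7·66 - 409 = 53.
Consumer surplus without the control is ½ · (110.5 - 70) · 81 = 1640.25.
With the ceiling, 53 units are sold at 66 (assume they go to the highest-value buyers). The demand price at q = 53 is 84, so CS = ½ · [(110.5 - 66) + (84 - 66)] · 53 = 1656.25.
Change in consumer surplus = 1656.25 - 1640.25 = 16.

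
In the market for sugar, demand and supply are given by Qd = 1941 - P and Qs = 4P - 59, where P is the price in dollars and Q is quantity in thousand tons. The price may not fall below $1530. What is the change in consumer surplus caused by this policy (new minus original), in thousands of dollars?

-1102880

Equilibrium: 1941 - P = 4P - 59, so 2000 = 5P and P* = 400, Q* = 1541.
Since 1530 > 400, the floor is binding.
At P = 1530: Qd = 1941 - 1530 = 411 and Qs = 4·1530 - 59 = 6061.
Consumer surplus without the control is ½ · (1941 - 400) · 1541 = 1187340.5.
With the floor, consumers buy 411 units at 1530, so CS = ½ · (1941 - 1530) · 411 = 84460.5.
Change in consumer surplus = 84460.5 - 1187340.5 = -1102880.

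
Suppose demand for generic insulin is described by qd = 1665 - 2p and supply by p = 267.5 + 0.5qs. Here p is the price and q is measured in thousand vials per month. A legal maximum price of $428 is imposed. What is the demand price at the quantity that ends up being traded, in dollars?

Rearranging supply gives qs = 2p - 535. In a free market, 1665 - 2p = 2p - 535 gives the equilibrium p* = 550, q* = 565.
The ceiling of 428 is below the equilibrium price 550, so it binds.
At p = 428: qd = 1665 - 2·428 = 809 and qs = 2·428 - 535 = 321.
Only 321 units reach the market. On the demand curve, the marginal buyer's willingness to pay at q = 321 is (1665 - 321)/2 = 672.

672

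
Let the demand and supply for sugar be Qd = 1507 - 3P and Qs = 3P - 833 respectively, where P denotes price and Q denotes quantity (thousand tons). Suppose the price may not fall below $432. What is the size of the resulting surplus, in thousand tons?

252

Without the control the market clears where 1507 - 3P = 3P - 833, i.e. P* = 390 and Q* = 337.
Since 432 > 390, the floor is binding.
At P = 432: Qd = 1507 - 3·432 = 211 and Qs = 3·432 - 833 = 463.
Surplus = Qs - Qd = 463 - 211 = 252.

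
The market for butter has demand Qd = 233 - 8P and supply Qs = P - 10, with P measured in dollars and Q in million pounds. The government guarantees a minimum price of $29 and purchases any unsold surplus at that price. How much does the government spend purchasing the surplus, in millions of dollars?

522

Without the control the market clears where 233 - 8P = P - 10, i.e. P* = 27 and Q* = 17.
The floor of 29 is above the equilibrium price 27, so it binds.
At P = 29: Qd = 233 - 8·29 = 1 and Qs = 29 - 10 = 19.
Surplus = Qs - Qd = 18.
Government expenditure = surplus × support price = 18 × 29 = 522.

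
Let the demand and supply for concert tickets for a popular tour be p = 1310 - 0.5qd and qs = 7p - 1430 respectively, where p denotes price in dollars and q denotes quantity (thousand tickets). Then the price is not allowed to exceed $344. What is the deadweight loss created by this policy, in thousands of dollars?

176967

Rearranging demand gives qd = 2620 - 2p. Setting quantity demanded equal to quantity supplied, 2620 - 2p = 7p - 1430, gives p* = 450 and q* = 1720.
Since 344 < 450, the ceiling is binding.
At p = 344: qd = 2620 - 2·344 = 1932 and qs = 7·344 - 1430 = 978.
Quantity traded falls to 978. At q = 978 the demand price is (2620 - 978)/2 = 821 and the supply price is (1430 + 978)/7 = 344.
Deadweight loss = ½ · (821 - 344) · (1720 - 978) = ½ · 477 · 742 = 176967.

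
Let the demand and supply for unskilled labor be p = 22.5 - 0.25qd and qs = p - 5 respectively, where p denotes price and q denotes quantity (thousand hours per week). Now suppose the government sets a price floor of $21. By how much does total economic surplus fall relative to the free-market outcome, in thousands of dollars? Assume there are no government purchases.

40

Rearranging demand gives qd = 90 - 4p. In a free market, 90 - 4p = p - 5 gives the equilibrium p* = 19, q* = 14.
Because the floor (21) lies above the market-clearing price, it is binding.
At p = 21: qd = 90 - 4·21 = 6 and qs = 21 - 5 = 16.
Quantity traded falls to 6. At q = 6 the demand price is (90 - 6)/4 = 21 and the supply price is 5 + 6 = 11.
Deadweight loss = ½ · (21 - 11) · (14 - 6) = ½ · 10 · 8 = 40.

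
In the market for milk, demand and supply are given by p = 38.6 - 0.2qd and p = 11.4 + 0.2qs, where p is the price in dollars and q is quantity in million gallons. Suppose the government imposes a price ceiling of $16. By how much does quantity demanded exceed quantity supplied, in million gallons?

Rearranging demand gives qd = 193 - 5p; rearranging supply gives qs = 5p - 57. Equilibrium: 193 - 5p = 5p - 57, so 250 = 10p and p* = 25, q* = 68.
Since 16 < 25, the ceiling is binding.
At p = 16: qd = 193 - 5·16 = 113 and qs = 5·16 - 57 = 23.
Shortage = qd - qs = 113 - 23 = 90.

90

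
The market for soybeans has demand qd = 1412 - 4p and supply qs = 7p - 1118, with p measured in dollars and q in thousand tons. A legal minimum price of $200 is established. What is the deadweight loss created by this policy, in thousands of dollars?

0

Setting quantity demanded equal to quantity supplied, 1412 - 4p = 7p - 1118, gives p* = 230 and q* = 492.
The floor of 200 is below the equilibrium price 230, so it is not binding; the market clears at p* = 230, q* = 492.
Since the control does not bind, no trades are prevented and deadweight loss is zero.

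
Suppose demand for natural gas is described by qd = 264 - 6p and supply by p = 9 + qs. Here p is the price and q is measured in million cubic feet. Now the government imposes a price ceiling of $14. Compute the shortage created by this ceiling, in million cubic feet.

Rearranging supply gives qs = p - 9. Without the control the market clears where 264 - 6p = p - 9, i.e. p* = 39 and q* = 30.
Since 14 < 39, the ceiling is binding.
At p = 14: qd = 264 - 6·14 = 180 and qs = 14 - 9 = 5.
Shortage = qd - qs = 180 - 5 = 175.

175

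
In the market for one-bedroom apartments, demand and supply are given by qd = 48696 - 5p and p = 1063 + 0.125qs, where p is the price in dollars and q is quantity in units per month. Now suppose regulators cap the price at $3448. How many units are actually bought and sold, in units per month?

Rearranging supply gives qs = 8p - 8504. Equilibrium: 48696 - 5p = 8p - 8504, so 57200 = 13p and p* = 4400, q* = 26696.
Since 3448 < 4400, the ceiling is binding.
At p = 3448: qd = 48696 - 5·3448 = 31456 and qs = 8·3448 - 8504 = 19080.
The quantity actually transacted is the short side, supply: 19080.

19080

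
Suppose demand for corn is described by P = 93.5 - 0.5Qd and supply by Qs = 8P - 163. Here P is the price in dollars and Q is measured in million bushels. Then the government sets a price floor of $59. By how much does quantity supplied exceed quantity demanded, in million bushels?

Rearranging demand gives Qd = 187 - 2P. In a free market, 187 - 2P = 8P - 163 gives the equilibrium P* = 35, Q* = 117.
The floor of 59 is above the equilibrium price 35, so it binds.
At P = 59: Qd = 187 - 2·59 = 69 and Qs = 8·59 - 163 = 309.
Surplus = Qs - Qd = 309 - 69 = 240.

240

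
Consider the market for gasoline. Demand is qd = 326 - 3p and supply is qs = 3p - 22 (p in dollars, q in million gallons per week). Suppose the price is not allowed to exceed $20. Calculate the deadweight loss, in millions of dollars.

4332

Setting quantity demanded equal to quantity supplied, 326 - 3p = 3p - 22, gives p* = 58 and q* = 152.
Since 20 < 58, the ceiling is binding.
At p = 20: qd = 326 - 3·20 = 266 and qs = 3·20 - 22 = 38.
Quantity traded falls to 38. At q = 38 the demand price is (326 - 38)/3 = 96 and the supply price is (22 + 38)/3 = 20.
Deadweight loss = ½ · (96 - 20) · (152 - 38) = ½ · 76 · 114 = 4332.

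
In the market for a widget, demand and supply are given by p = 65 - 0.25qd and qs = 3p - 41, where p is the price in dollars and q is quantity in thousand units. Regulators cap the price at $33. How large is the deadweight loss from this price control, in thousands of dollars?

Rearranging demand gives qd = 260 - 4p. Setting quantity demanded equal to quantity supplied, 260 - 4p = 3p - 41, gives p* = 43 and q* = 88.
Since 33 < 43, the ceiling is binding.
At p = 33: qd = 260 - 4·33 = 128 and qs = 3·33 - 41 = 58.
Quantity traded falls to 58. At q = 58 the demand price is (260 - 58)/4 = 50.5 and the supply price is (41 + 58)/3 = 33.
Deadweight loss = ½ · (50.5 - 33) · (88 - 58) = ½ · 17.5 · 30 = 262.5.

262.5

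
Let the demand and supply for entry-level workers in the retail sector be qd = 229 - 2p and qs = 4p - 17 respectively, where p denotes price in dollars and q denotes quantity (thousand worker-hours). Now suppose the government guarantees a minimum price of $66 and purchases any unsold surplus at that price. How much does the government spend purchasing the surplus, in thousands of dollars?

9900

In a free market, 229 - 2p = 4p - 17 gives the equilibrium p* = 41, q* = 147.
The floor of 66 is above the equilibrium price 41, so it binds.
At p = 66: qd = 229 - 2·66 = 97 and qs = 4·66 - 17 = 247.
Surplus = qs - qd = 150.
Government expenditure = surplus × support price = 150 × 66 = 9900.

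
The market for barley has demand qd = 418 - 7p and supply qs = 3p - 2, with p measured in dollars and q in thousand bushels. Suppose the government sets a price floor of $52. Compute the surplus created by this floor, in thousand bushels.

100

Setting quantity demanded equal to quantity supplied, 418 - 7p = 3p - 2, gives p* = 42 and q* = 124.
Because the floor (52) lies above the market-clearing price, it is binding.
At p = 52: qd = 418 - 7·52 = 54 and qs = 3·52 - 2 = 154.
Surplus = qs - qd = 154 - 54 = 100.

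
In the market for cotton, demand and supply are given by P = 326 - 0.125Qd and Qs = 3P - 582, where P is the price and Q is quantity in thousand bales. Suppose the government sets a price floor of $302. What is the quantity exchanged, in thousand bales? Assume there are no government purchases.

192

Rearranging demand gives Qd = 2608 - 8P. Equilibrium: 2608 - 8P = 3P - 582, so 3190 = 11P and P* = 290, Q* = 288.
Because the floor (302) lies above the market-clearing price, it is binding.
At P = 302: Qd = 2608 - 8·302 = 192 and Qs = 3·302 - 582 = 324.
The quantity actually transacted is the short side, demand: 192.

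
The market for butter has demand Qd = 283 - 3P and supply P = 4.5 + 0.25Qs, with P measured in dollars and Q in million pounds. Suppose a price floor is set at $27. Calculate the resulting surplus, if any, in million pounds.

0

Rearranging supply gives Qs = 4P - 18. Equilibrium: 283 - 3P = 4P - 18, so 301 = 7P and P* = 43, Q* = 154.
Since 27 is below P* = 43, the floor does not bind and the free-market outcome prevails.
Since the control does not bind, there is no surplus.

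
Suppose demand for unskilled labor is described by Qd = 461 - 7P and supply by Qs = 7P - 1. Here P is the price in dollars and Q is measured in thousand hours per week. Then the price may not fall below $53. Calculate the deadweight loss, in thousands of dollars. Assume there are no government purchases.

2800

Setting quantity demanded equal to quantity supplied, 461 - 7P = 7P - 1, gives P* = 33 and Q* = 230.
The floor of 53 is above the equilibrium price 33, so it binds.
At P = 53: Qd = 461 - 7·53 = 90 and Qs = 7·53 - 1 = 370.
Quantity traded falls to 90. At Q = 90 the demand price is (461 - 90)/7 = 53 and the supply price is (1 + 90)/7 = 13.
Deadweight loss = ½ · (53 - 13) · (230 - 90) = ½ · 40 · 140 = 2800.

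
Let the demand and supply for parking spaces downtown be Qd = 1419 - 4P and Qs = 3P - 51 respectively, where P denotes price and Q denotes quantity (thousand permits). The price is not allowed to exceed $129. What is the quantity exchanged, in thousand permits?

In a free market, 1419 - 4P = 3P - 51 gives the equilibrium P* = 210, Q* = 579.
The ceiling of 129 is below the equilibrium price 210, so it binds.
At P = 129: Qd = 1419 - 4·129 = 903 and Qs = 3·129 - 51 = 336.
The quantity actually transacted is the short side, supply: 336.

336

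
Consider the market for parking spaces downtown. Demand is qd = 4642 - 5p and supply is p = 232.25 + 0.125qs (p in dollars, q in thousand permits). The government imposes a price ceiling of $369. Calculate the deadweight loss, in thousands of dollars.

Rearranging supply gives qs = 8p - 1858. Without the control the market clears where 4642 - 5p = 8p - 1858, i.e. p* = 500 and q* = 2142.
The ceiling of 369 is below the equilibrium price 500, so it binds.
At p = 369: qd = 4642 - 5·369 = 2797 and qs = 8·369 - 1858 = 1094.
Quantity traded falls to 1094. At q = 1094 the demand price is (4642 - 1094)/5 = 709.6 and the supply price is (1858 + 1094)/8 = 369.
Deadweight loss = ½ · (709.6 - 369) · (2142 - 1094) = ½ · 340.6 · 1048 = 178474.4.

178474.4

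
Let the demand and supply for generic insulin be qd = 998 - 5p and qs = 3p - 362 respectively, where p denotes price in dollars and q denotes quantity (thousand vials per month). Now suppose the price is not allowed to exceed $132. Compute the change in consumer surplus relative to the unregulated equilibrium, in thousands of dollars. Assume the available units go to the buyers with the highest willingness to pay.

-7.6

Setting quantity demanded equal to quantity supplied, 998 - 5p = 3p - 362, gives p* = 170 and q* = 148.
Since 132 < 170, the ceiling is binding.
At p = 132: qd = 998 - 5·132 = 338 and qs = 3·132 - 362 = 34.
Consumer surplus without the control is ½ · (199.6 - 170) · 148 = 2190.4.
With the ceiling, 34 units are sold at 132 (assume they go to the highest-value buyers). The demand price at q = 34 is 192.8, so CS = ½ · [(199.6 - 132) + (192.8 - 132)] · 34 = 2182.8.
Change in consumer surplus = 2182.8 - 2190.4 = -7.6.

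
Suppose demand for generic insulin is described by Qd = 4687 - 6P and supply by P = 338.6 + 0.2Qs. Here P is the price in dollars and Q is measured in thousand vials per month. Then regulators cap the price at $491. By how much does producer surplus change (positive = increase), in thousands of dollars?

Rearranging supply gives Qs = 5P - 1693. Setting quantity demanded equal to quantity supplied, 4687 - 6P = 5P - 1693, gives P* = 580 and Q* = 1207.
Since 491 < 580, the ceiling is binding.
At P = 491: Qd = 4687 - 6·491 = 1741 and Qs = 5·491 - 1693 = 762.
Producer surplus without the control is ½ · (580 - 338.6) · 1207 = 145684.9.
With the ceiling, producers sell 762 units at 491, so PS = ½ · (491 - 338.6) · 762 = 58064.4.
Change in producer surplus = 58064.4 - 145684.9 = -87620.5.

-87620.5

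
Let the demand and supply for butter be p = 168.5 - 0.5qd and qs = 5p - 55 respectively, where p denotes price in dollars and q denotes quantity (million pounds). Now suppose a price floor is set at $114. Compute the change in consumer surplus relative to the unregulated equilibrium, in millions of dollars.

Rearranging demand gives qd = 337 - 2p. Setting quantity demanded equal to quantity supplied, 337 - 2p = 5p - 55, gives p* = 56 and q* = 225.
Because the floor (114) lies above the market-clearing price, it is binding.
At p = 114: qd = 337 - 2·114 = 109 and qs = 5·114 - 55 = 515.
Consumer surplus without the control is ½ · (168.5 - 56) · 225 = 12656.25.
With the floor, consumers buy 109 units at 114, so CS = ½ · (168.5 - 114) · 109 = 2970.25.
Change in consumer surplus = 2970.25 - 12656.25 = -9686.

-9686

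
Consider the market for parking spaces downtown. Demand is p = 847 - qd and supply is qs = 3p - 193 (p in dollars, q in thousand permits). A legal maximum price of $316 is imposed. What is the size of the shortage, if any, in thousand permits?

Rearranging demand gives qd = 847 - p. Without the control the market clears where 847 - p = 3p - 193, i.e. p* = 260 and q* = 587.
Since 316 is above p* = 260, the ceiling does not bind and the free-market outcome prevails.
Since the control does not bind, there is no shortage.

0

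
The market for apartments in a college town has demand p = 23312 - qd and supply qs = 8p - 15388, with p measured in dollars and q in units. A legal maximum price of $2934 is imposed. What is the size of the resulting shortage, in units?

Rearranging demand gives qd = 23312 - p. Setting quantity demanded equal to quantity supplied, 23312 - p = 8p - 15388, gives p* = 4300 and q* = 19012.
Since 2934 < 4300, the ceiling is binding.
At p = 2934: qd = 23312 - 2934 = 20378 and qs = 8·2934 - 15388 = 8084.
Shortage = qd - qs = 20378 - 8084 = 12294.

12294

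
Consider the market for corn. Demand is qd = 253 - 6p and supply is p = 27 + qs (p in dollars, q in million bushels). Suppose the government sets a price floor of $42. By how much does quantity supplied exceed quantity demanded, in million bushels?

14

Rearranging supply gives qs = p - 27. In a free market, 253 - 6p = p - 27 gives the equilibrium p* = 40, q* = 13.
Because the floor (42) lies above the market-clearing price, it is binding.
At p = 42: qd = 253 - 6·42 = 1 and qs = 42 - 27 = 15.
Surplus = qs - qd = 15 - 1 = 14.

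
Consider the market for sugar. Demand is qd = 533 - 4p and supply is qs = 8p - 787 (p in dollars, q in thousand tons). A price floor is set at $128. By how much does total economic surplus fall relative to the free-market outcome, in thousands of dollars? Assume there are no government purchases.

972

Equilibrium: 533 - 4p = 8p - 787, so 1320 = 12p and p* = 110, q* = 93.
Since 128 > 110, the floor is binding.
At p = 128: qd = 533 - 4·128 = 21 and qs = 8·128 - 787 = 237.
Quantity traded falls to 21. At q = 21 the demand price is (533 - 21)/4 = 128 and the supply price is (787 + 21)/8 = 101.
Deadweight loss = ½ · (128 - 101) · (93 - 21) = ½ · 27 · 72 = 972.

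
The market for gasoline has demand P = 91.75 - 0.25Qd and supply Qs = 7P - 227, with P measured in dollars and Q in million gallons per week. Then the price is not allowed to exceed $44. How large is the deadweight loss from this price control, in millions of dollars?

Rearranging demand gives Qd = 367 - 4P. Setting quantity demanded equal to quantity supplied, 367 - 4P = 7P - 227, gives P* = 54 and Q* = 151.
The ceiling of 44 is below the equilibrium price 54, so it binds.
At P = 44: Qd = 367 - 4·44 = 191 and Qs = 7·44 - 227 = 81.
Quantity traded falls to 81. At Q = 81 the demand price is (367 - 81)/4 = 71.5 and the supply price is (227 + 81)/7 = 44.
Deadweight loss = ½ · (71.5 - 44) · (151 - 81) = ½ · 27.5 · 70 = 962.5.

962.5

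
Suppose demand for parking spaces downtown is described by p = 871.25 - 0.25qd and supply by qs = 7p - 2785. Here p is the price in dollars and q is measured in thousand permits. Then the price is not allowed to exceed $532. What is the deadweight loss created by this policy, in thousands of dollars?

Rearranging demand gives qd = 3485 - 4p. Without the control the market clears where 3485 - 4p = 7p - 2785, i.e. p* = 570 and q* = 1205.
Since 532 < 570, the ceiling is binding.
At p = 532: qd = 3485 - 4·532 = 1357 and qs = 7·532 - 2785 = 939.
Quantity traded falls to 939. At q = 939 the demand price is (3485 - 939)/4 = 636.5 and the supply price is (2785 + 939)/7 = 532.
Deadweight loss = ½ · (636.5 - 532) · (1205 - 939) = ½ · 104.5 · 266 = 13898.5.

13898.5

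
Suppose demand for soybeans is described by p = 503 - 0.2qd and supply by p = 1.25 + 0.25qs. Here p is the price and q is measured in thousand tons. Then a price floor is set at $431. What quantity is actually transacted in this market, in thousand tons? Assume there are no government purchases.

360

Rearranging demand gives qd = 2515 - 5p; rearranging supply gives qs = 4p - 5. Setting quantity demanded equal to quantity supplied, 2515 - 5p = 4p - 5, gives p* = 280 and q* = 1115.
Because the floor (431) lies above the market-clearing price, it is binding.
At p = 431: qd = 2515 - 5·431 = 360 and qs = 4·431 - 5 = 1719.
The quantity actually transacted is the short side, demand: 360.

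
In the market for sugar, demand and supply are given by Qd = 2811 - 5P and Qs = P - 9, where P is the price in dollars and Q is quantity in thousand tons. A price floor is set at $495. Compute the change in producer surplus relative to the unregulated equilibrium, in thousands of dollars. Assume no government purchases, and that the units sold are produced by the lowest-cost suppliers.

587.5

Equilibrium: 2811 - 5P = P - 9, so 2820 = 6P and P* = 470, Q* = 461.
The floor of 495 is above the equilibrium price 470, so it binds.
At P = 495: Qd = 2811 - 5·495 = 336 and Qs = 495 - 9 = 486.
Producer surplus without the control is ½ · (470 - 9) · 461 = 106260.5.
With the floor, 336 units are sold at 495. The supply price at Q = 336 is 345, so PS = ½ · [(495 - 9) + (495 - 345)] · 336 = 106848.
Change in producer surplus = 106848 - 106260.5 = 587.5.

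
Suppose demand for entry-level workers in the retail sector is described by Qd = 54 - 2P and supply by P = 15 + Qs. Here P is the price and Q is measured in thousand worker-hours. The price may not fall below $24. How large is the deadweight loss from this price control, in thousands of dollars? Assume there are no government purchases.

Rearranging supply gives Qs = P - 15. Setting quantity demanded equal to quantity supplied, 54 - 2P = P - 15, gives P* = 23 and Q* = 8.
The floor of 24 is above the equilibrium price 23, so it binds.
At P = 24: Qd = 54 - 2·24 = 6 and Qs = 24 - 15 = 9.
Quantity traded falls to 6. At Q = 6 the demand price is (54 - 6)/2 = 24 and the supply price is 15 + 6 = 21.
Deadweight loss = ½ · (24 - 21) · (8 - 6) = ½ · 3 · 2 = 3.

3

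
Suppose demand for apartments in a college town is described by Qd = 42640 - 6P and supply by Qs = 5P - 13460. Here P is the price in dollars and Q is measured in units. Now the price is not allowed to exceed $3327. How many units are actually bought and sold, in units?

3175

In a free market, 42640 - 6P = 5P - 13460 gives the equilibrium P* = 5100, Q* = 12040.
Because the ceiling (3327) lies below the market-clearing price, it is binding.
At P = 3327: Qd = 42640 - 6·3327 = 22678 and Qs = 5·3327 - 13460 = 3175.
The quantity actually transacted is the short side, supply: 3175.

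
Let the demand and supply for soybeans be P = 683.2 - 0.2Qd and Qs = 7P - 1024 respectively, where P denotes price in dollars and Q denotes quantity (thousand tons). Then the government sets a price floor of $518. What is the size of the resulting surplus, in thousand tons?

1776

Rearranging demand gives Qd = 3416 - 5P. Equilibrium: 3416 - 5P = 7P - 1024, so 4440 = 12P and P* = 370, Q* = 1566.
Since 518 > 370, the floor is binding.
At P = 518: Qd = 3416 - 5·518 = 826 and Qs = 7·518 - 1024 = 2602.
Surplus = Qs - Qd = 2602 - 826 = 1776.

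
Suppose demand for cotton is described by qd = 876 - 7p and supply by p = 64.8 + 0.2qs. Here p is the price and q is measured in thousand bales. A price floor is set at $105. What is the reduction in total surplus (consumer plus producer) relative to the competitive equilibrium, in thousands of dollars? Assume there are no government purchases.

210

Rearranging supply gives qs = 5p - 324. Setting quantity demanded equal to quantity supplied, 876 - 7p = 5p - 324, gives p* = 100 and q* = 176.
Since 105 > 100, the floor is binding.
At p = 105: qd = 876 - 7·105 = 141 and qs = 5·105 - 324 = 201.
Quantity traded falls to 141. At q = 141 the demand price is (876 - 141)/7 = 105 and the supply price is (324 + 141)/5 = 93.
Deadweight loss = ½ · (105 - 93) · (176 - 141) = ½ · 12 · 35 = 210.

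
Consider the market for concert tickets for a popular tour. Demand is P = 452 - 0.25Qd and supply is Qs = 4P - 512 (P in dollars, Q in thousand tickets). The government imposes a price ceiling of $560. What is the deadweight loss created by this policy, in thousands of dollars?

0

Rearranging demand gives Qd = 1808 - 4P. Setting quantity demanded equal to quantity supplied, 1808 - 4P = 4P - 512, gives P* = 290 and Q* = 648.
The ceiling of 560 is above the equilibrium price 290, so it is not binding; the market clears at P* = 290, Q* = 648.
Since the control does not bind, no trades are prevented and deadweight loss is zero.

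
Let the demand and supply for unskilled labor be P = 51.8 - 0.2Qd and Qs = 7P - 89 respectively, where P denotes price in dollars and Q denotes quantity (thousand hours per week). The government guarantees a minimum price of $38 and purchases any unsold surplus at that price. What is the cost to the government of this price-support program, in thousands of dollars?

4104

Rearranging demand gives Qd = 259 - 5P. Without the control the market clears where 259 - 5P = 7P - 89, i.e. P* = 29 and Q* = 114.
The floor of 38 is above the equilibrium price 29, so it binds.
At P = 38: Qd = 259 - 5·38 = 69 and Qs = 7·38 - 89 = 177.
Surplus = Qs - Qd = 108.
Government expenditure = surplus × support price = 108 × 38 = 4104.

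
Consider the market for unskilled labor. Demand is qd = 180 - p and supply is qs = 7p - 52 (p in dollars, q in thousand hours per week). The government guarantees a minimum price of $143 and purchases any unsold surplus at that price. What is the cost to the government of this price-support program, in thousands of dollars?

In a free market, 180 - p = 7p - 52 gives the equilibrium p* = 29, q* = 151.
The floor of 143 is above the equilibrium price 29, so it binds.
At p = 143: qd = 180 - 143 = 37 and qs = 7·143 - 52 = 949.
Surplus = qs - qd = 912.
Government expenditure = surplus × support price = 912 × 143 = 130416.

130416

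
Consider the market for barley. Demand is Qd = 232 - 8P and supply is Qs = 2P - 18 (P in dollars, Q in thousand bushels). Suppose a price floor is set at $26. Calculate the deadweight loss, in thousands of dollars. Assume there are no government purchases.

In a free market, 232 - 8P = 2P - 18 gives the equilibrium P* = 25, Q* = 32.
Since 26 > 25, the floor is binding.
At P = 26: Qd = 232 - 8·26 = 24 and Qs = 2·26 - 18 = 34.
Quantity traded falls to 24. At Q = 24 the demand price is (232 - 24)/8 = 26 and the supply price is (18 + 24)/2 = 21.
Deadweight loss = ½ · (26 - 21) · (32 - 24) = ½ · 5 · 8 = 20.

20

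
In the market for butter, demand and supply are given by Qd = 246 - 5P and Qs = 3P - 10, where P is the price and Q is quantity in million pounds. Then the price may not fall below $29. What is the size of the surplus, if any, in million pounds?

0

Equilibrium: 246 - 5P = 3P - 10, so 256 = 8P and P* = 32, Q* = 86.
The floor of 29 is below the equilibrium price 32, so it is not binding; the market clears at P* = 32, Q* = 86.
Since the control does not bind, there is no surplus.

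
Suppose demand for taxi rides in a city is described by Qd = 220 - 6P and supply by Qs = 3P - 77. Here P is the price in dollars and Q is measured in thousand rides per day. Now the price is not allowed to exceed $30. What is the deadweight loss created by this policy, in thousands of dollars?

In a free market, 220 - 6P = 3P - 77 gives the equilibrium P* = 33, Q* = 22.
The ceiling of 30 is below the equilibrium price 33, so it binds.
At P = 30: Qd = 220 - 6·30 = 40 and Qs = 3·30 - 77 = 13.
Quantity traded falls to 13. At Q = 13 the demand price is (220 - 13)/6 = 34.5 and the supply price is (77 + 13)/3 = 30.
Deadweight loss = ½ · (34.5 - 30) · (22 - 13) = ½ · 4.5 · 9 = 20.25.

20.25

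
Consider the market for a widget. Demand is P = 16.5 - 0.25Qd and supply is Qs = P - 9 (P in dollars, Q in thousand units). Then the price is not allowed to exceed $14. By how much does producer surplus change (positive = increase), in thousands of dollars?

Rearranging demand gives Qd = 66 - 4P. Without the control the market clears where 66 - 4P = P - 9, i.e. P* = 15 and Q* = 6.
Since 14 < 15, the ceiling is binding.
At P = 14: Qd = 66 - 4·14 = 10 and Qs = 14 - 9 = 5.
Producer surplus without the control is ½ · (15 - 9) · 6 = 18.
With the ceiling, producers sell 5 units at 14, so PS = ½ · (14 - 9) · 5 = 12.5.
Change in producer surplus = 12.5 - 18 = -5.5.

-5.5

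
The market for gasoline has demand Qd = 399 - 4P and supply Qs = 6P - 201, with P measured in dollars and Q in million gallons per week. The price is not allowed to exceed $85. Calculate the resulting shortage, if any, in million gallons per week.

0

In a free market, 399 - 4P = 6P - 201 gives the equilibrium P* = 60, Q* = 159.
The ceiling of 85 is above the equilibrium price 60, so it is not binding; the market clears at P* = 60, Q* = 159.
Since the control does not bind, there is no shortage.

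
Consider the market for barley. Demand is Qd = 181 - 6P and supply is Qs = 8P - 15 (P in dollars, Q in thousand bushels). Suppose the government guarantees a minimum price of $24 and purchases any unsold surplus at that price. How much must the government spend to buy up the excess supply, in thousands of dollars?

Equilibrium: 181 - 6P = 8P - 15, so 196 = 14P and P* = 14, Q* = 97.
Since 24 > 14, the floor is binding.
At P = 24: Qd = 181 - 6·24 = 37 and Qs = 8·24 - 15 = 177.
Surplus = Qs - Qd = 140.
Government expenditure = surplus × support price = 140 × 24 = 3360.

3360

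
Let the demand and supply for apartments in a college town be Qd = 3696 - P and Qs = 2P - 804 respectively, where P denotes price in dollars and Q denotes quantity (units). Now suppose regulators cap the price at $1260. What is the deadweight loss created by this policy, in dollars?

Equilibrium: 3696 - P = 2P - 804, so 4500 = 3P and P* = 1500, Q* = 2196.
Because the ceiling (1260) lies below the market-clearing price, it is binding.
At P = 1260: Qd = 3696 - 1260 = 2436 and Qs = 2·1260 - 804 = 1716.
Quantity traded falls to 1716. At Q = 1716 the demand price is 3696 - 1716 = 1980 and the supply price is (804 + 1716)/2 = 1260.
Deadweight loss = ½ · (1980 - 1260) · (2196 - 1716) = ½ · 720 · 480 = 172800.

172800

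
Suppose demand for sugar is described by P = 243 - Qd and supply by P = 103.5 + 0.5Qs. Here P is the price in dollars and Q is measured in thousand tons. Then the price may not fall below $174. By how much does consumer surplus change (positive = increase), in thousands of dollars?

-1944

Rearranging demand gives Qd = 243 - P; rearranging supply gives Qs = 2P - 207. Setting quantity demanded equal to quantity supplied, 243 - P = 2P - 207, gives P* = 150 and Q* = 93.
Because the floor (174) lies above the market-clearing price, it is binding.
At P = 174: Qd = 243 - 174 = 69 and Qs = 2·174 - 207 = 141.
Consumer surplus without the control is ½ · (243 - 150) · 93 = 4324.5.
With the floor, consumers buy 69 units at 174, so CS = ½ · (243 - 174) · 69 = 2380.5.
Change in consumer surplus = 2380.5 - 4324.5 = -1944.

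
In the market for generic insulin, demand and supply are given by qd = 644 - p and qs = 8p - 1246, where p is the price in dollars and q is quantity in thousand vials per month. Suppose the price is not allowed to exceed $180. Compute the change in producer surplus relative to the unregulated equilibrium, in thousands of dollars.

Setting quantity demanded equal to quantity supplied, 644 - p = 8p - 1246, gives p* = 210 and q* = 434.
Since 180 < 210, the ceiling is binding.
At p = 180: qd = 644 - 180 = 464 and qs = 8·180 - 1246 = 194.
Producer surplus without the control is ½ · (210 - 155.75) · 434 = 11772.25.
With the ceiling, producers sell 194 units at 180, so PS = ½ · (180 - 155.75) · 194 = 2352.25.
Change in producer surplus = 2352.25 - 11772.25 = -9420.

-9420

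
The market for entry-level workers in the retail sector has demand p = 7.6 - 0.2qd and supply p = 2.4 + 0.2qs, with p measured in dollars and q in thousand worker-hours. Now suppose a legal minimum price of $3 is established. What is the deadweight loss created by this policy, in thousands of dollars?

0

Rearranging demand gives qd = 38 - 5p; rearranging supply gives qs = 5p - 12. Setting quantity demanded equal to quantity supplied, 38 - 5p = 5p - 12, gives p* = 5 and q* = 13.
The floor of 3 is below the equilibrium price 5, so it is not binding; the market clears at p* = 5, q* = 13.
Since the control does not bind, no trades are prevented and deadweight loss is zero.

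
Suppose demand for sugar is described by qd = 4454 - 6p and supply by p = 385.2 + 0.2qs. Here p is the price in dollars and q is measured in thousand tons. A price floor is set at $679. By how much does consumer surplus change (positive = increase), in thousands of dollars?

-67023

Rearranging supply gives qs = 5p - 1926. Setting quantity demanded equal to quantity supplied, 4454 - 6p = 5p - 1926, gives p* = 580 and q* = 974.
The floor of 679 is above the equilibrium price 580, so it binds.
At p = 679: qd = 4454 - 6·679 = 380 and qs = 5·679 - 1926 = 1469.
Consumer surplus without the control is ½ · (2227/3 - 580) · 974 = 237169/3.
With the floor, consumers buy 380 units at 679, so CS = ½ · (2227/3 - 679) · 380 = 36100/3.
Change in consumer surplus = 36100/3 - 237169/3 = -67023.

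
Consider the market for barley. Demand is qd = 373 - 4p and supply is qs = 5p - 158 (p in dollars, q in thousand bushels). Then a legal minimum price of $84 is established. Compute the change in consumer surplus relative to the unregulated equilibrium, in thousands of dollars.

-2175

Setting quantity demanded equal to quantity supplied, 373 - 4p = 5p - 158, gives p* = 59 and q* = 137.
Because the floor (84) lies above the market-clearing price, it is binding.
At p = 84: qd = 373 - 4·84 = 37 and qs = 5·84 - 158 = 262.
Consumer surplus without the control is ½ · (93.25 - 59) · 137 = 2346.125.
With the floor, consumers buy 37 units at 84, so CS = ½ · (93.25 - 84) · 37 = 171.125.
Change in consumer surplus = 171.125 - 2346.125 = -2175.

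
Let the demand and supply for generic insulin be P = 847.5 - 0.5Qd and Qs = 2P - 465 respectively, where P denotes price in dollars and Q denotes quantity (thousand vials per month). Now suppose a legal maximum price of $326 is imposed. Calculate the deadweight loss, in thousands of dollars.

Rearranging demand gives Qd = 1695 - 2P. Setting quantity demanded equal to quantity supplied, 1695 - 2P = 2P - 465, gives P* = 540 and Q* = 615.
Since 326 < 540, the ceiling is binding.
At P = 326: Qd = 1695 - 2·326 = 1043 and Qs = 2·326 - 465 = 187.
Quantity traded falls to 187. At Q = 187 the demand price is (1695 - 187)/2 = 754 and the supply price is (465 + 187)/2 = 326.
Deadweight loss = ½ · (754 - 326) · (615 - 187) = ½ · 428 · 428 = 91592.

91592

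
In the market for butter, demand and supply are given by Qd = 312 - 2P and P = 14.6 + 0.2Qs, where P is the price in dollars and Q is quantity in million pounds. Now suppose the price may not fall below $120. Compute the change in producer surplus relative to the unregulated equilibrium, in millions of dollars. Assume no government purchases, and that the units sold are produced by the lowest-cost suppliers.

Rearranging supply gives Qs = 5P - 73. Equilibrium: 312 - 2P = 5P - 73, so 385 = 7P and P* = 55, Q* = 202.
The floor of 120 is above the equilibrium price 55, so it binds.
At P = 120: Qd = 312 - 2·120 = 72 and Qs = 5·120 - 73 = 527.
Producer surplus without the control is ½ · (55 - 14.6) · 202 = 4080.4.
With the floor, 72 units are sold at 120. The supply price at Q = 72 is 29, so PS = ½ · [(120 - 14.6) + (120 - 29)] · 72 = 7070.4.
Change in producer surplus = 7070.4 - 4080.4 = 2990.

2990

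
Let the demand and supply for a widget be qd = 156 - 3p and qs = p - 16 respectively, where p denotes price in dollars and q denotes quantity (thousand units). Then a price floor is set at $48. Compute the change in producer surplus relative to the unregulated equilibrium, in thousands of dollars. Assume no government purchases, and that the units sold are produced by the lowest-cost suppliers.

-52.5

In a free market, 156 - 3p = p - 16 gives the equilibrium p* = 43, q* = 27.
The floor of 48 is above the equilibrium price 43, so it binds.
At p = 48: qd = 156 - 3·48 = 12 and qs = 48 - 16 = 32.
Producer surplus without the control is ½ · (43 - 16) · 27 = 364.5.
With the floor, 12 units are sold at 48. The supply price at q = 12 is 28, so PS = ½ · [(48 - 16) + (48 - 28)] · 12 = 312.
Change in producer surplus = 312 - 364.5 = -52.5.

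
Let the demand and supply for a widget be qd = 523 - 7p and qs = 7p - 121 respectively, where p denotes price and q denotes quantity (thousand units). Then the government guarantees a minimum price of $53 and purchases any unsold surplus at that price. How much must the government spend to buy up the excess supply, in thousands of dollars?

In a free market, 523 - 7p = 7p - 121 gives the equilibrium p* = 46, q* = 201.
The floor of 53 is above the equilibrium price 46, so it binds.
At p = 53: qd = 523 - 7·53 = 152 and qs = 7·53 - 121 = 250.
Surplus = qs - qd = 98.
Government expenditure = surplus × support price = 98 × 53 = 5194.

5194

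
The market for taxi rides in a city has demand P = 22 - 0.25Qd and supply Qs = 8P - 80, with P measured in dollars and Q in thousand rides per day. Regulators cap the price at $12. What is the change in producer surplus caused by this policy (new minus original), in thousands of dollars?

Rearranging demand gives Qd = 88 - 4P. Without the control the market clears where 88 - 4P = 8P - 80, i.e. P* = 14 and Q* = 32.
Because the ceiling (12) lies below the market-clearing price, it is binding.
At P = 12: Qd = 88 - 4·12 = 40 and Qs = 8·12 - 80 = 16.
Producer surplus without the control is ½ · (14 - 10) · 32 = 64.
With the ceiling, producers sell 16 units at 12, so PS = ½ · (12 - 10) · 16 = 16.
Change in producer surplus = 16 - 64 = -48.

-48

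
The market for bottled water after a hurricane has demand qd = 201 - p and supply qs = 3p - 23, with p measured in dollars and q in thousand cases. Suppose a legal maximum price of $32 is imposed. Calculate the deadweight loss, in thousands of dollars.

3456

Equilibrium: 201 - p = 3p - 23, so 224 = 4p and p* = 56, q* = 145.
The ceiling of 32 is below the equilibrium price 56, so it binds.
At p = 32: qd = 201 - 32 = 169 and qs = 3·32 - 23 = 73.
Quantity traded falls to 73. At q = 73 the demand price is 201 - 73 = 128 and the supply price is (23 + 73)/3 = 32.
Deadweight loss = ½ · (128 - 32) · (145 - 73) = ½ · 96 · 72 = 3456.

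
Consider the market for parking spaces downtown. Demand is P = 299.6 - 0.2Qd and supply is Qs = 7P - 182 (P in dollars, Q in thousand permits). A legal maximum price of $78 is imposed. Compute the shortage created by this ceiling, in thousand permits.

Rearranging demand gives Qd = 1498 - 5P. Equilibrium: 1498 - 5P = 7P - 182, so 1680 = 12P and P* = 140, Q* = 798.
Because the ceiling (78) lies below the market-clearing price, it is binding.
At P = 78: Qd = 1498 - 5·78 = 1108 and Qs = 7·78 - 182 = 364.
Shortage = Qd - Qs = 1108 - 364 = 744.

744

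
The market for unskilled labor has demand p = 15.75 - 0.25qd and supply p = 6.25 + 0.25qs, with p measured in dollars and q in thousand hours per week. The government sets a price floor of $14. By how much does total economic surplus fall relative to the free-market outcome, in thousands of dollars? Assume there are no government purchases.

Rearranging demand gives qd = 63 - 4p; rearranging supply gives qs = 4p - 25. Setting quantity demanded equal to quantity supplied, 63 - 4p = 4p - 25, gives p* = 11 and q* = 19.
Since 14 > 11, the floor is binding.
At p = 14: qd = 63 - 4·14 = 7 and qs = 4·14 - 25 = 31.
Quantity traded falls to 7. At q = 7 the demand price is (63 - 7)/4 = 14 and the supply price is (25 + 7)/4 = 8.
Deadweight loss = ½ · (14 - 8) · (19 - 7) = ½ · 6 · 12 = 36.

36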